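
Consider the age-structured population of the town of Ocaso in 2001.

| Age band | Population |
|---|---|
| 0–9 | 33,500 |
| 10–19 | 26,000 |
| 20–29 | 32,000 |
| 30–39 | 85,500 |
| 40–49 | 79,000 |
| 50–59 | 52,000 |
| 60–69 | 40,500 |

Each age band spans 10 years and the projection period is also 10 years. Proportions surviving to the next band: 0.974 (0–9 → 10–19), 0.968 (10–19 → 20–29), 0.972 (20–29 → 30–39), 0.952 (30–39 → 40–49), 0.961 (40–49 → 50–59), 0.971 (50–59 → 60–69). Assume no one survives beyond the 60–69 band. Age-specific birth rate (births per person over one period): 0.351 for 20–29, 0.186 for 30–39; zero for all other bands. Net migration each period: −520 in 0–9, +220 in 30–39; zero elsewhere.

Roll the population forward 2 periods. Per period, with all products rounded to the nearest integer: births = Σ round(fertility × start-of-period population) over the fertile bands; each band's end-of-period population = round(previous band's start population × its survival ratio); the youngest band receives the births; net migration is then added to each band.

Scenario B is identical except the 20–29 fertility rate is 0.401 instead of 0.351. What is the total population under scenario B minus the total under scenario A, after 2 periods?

Call the groups 1 to 7, youngest first.
[period 1]
Births: 32000 × 0.351 = 11232, 85500 × 0.186 = 15903 ⇒ total 27135
Group 2: 33500 × 0.974 = 32629
Group 3: 26000 × 0.968 = 25168
Group 4: 32000 × 0.972 = 31104
Group 5: 85500 × 0.952 = 81396
Group 6: 79000 × 0.961 = 75919
Group 7: 52000 × 0.971 = 50492
Net migration: Group 1 − 520 → 26615; Group 4 + 220 → 31324
Population now: 0–9=26615, 10–19=32629, 20–29=25168, 30–39=31324, 40–49=81396, 50–59=75919, 60–69=50492
[period 2]
Births: 25168 × 0.351 = 8834, 31324 × 0.186 = 5826 ⇒ total 14660
Group 2: 26615 × 0.974 = 25923
Group 3: 32629 × 0.968 = 31585
Group 4: 25168 × 0.972 = 24463
Group 5: 31324 × 0.952 = 29820
Group 6: 81396 × 0.961 = 78222
Group 7: 75919 × 0.971 = 73717
Net migration: Group 1 − 520 → 14140; Group 4 + 220 → 24683
Population now: 0–9=14140, 10–19=25923, 20–29=31585, 30–39=24683, 40–49=29820, 50–59=78222, 60–69=73717
Scenario A total after 2 periods: 278090
Scenario B projection —
[period 1]
Births: 32000 × 0.401 = 12832, 85500 × 0.186 = 15903 ⇒ total 28735
Group 2: 33500 × 0.974 = 32629
Group 3: 26000 × 0.968 = 25168
Group 4: 32000 × 0.972 = 31104
Group 5: 85500 × 0.952 = 81396
Group 6: 79000 × 0.961 = 75919
Group 7: 52000 × 0.971 = 50492
Net migration: Group 1 − 520 → 28215; Group 4 + 220 → 31324
Population now: 0–9=28215, 10–19=32629, 20–29=25168, 30–39=31324, 40–49=81396, 50–59=75919, 60–69=50492
[period 2]
Births: 25168 × 0.401 = 10092, 31324 × 0.186 = 5826 ⇒ total 15918
Group 2: 28215 × 0.974 = 27481
Group 3: 32629 × 0.968 = 31585
Group 4: 25168 × 0.972 = 24463
Group 5: 31324 × 0.952 = 29820
Group 6: 81396 × 0.961 = 78222
Group 7: 75919 × 0.971 = 73717
Net migration: Group 1 − 520 → 15398; Group 4 + 220 → 24683
Population now: 0–9=15398, 10–19=27481, 20–29=31585, 30–39=24683, 40–49=29820, 50–59=78222, 60–69=73717
Scenario B total after 2 periods: 280906
Difference B − A = 280906 − 278090 = 2816

2816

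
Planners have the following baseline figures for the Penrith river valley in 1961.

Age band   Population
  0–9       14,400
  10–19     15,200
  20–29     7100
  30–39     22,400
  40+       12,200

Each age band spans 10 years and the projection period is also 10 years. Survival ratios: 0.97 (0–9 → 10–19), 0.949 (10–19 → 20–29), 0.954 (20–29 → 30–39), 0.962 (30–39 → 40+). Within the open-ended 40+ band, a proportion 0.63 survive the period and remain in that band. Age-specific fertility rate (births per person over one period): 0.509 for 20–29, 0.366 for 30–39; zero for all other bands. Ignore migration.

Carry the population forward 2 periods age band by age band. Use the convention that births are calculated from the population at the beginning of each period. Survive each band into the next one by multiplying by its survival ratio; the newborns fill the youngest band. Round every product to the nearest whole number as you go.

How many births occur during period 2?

Numbering the groups 1..5 from youngest to oldest:
Period 1.
Births: 7100 × 0.509 = 3614 ; 22400 × 0.366 = 8198 → 11812
Group 2: 14400 × 0.97 = 13968
Group 3: 15200 × 0.949 = 14425
Group 4: 7100 × 0.954 = 6773
Group 5: 22400 × 0.962 + 12200 × 0.63 = 21549 + 7686 = 29235
End of period: [11812, 13968, 14425, 6773, 29235]
Period 2.
Births: 14425 × 0.509 = 7342 ; 6773 × 0.366 = 2479 → 9821
Group 2: 11812 × 0.97 = 11458
Group 3: 13968 × 0.949 = 13256
Group 4: 14425 × 0.954 = 13761
Group 5: 6773 × 0.962 + 29235 × 0.63 = 6516 + 18418 = 24934
End of period: [9821, 11458, 13256, 13761, 24934]

9821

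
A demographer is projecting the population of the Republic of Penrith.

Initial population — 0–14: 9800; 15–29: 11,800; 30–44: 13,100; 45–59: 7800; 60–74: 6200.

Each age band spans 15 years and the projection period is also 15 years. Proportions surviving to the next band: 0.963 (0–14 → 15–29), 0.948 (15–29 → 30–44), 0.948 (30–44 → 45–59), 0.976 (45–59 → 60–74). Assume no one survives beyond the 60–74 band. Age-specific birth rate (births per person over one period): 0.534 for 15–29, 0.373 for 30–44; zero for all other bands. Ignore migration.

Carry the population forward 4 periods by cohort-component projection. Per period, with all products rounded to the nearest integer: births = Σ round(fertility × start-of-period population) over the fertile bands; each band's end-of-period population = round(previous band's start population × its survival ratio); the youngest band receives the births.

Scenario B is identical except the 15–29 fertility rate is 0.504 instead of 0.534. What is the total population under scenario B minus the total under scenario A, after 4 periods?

-1565

Period 1:
Births: 11800 × 0.534 = 6301  |  13100 × 0.373 = 4886 ⇒ total 11187
15–29: 9800 × 0.963 = 9437
30–44: 11800 × 0.948 = 11186
45–59: 13100 × 0.948 = 12419
60–74: 7800 × 0.976 = 7613
End of period: [11187, 9437, 11186, 12419, 7613]
Period 2:
Births: 9437 × 0.534 = 5039  |  11186 × 0.373 = 4172 ⇒ total 9211
15–29: 11187 × 0.963 = 10773
30–44: 9437 × 0.948 = 8946
45–59: 11186 × 0.948 = 10604
60–74: 12419 × 0.976 = 12121
End of period: [9211, 10773, 8946, 10604, 12121]
Period 3:
Births: 10773 × 0.534 = 5753  |  8946 × 0.373 = 3337 ⇒ total 9090
15–29: 9211 × 0.963 = 8870
30–44: 10773 × 0.948 = 10213
45–59: 8946 × 0.948 = 8481
60–74: 10604 × 0.976 = 10350
End of period: [9090, 8870, 10213, 8481, 10350]
Period 4:
Births: 8870 × 0.534 = 4737  |  10213 × 0.373 = 3809 ⇒ total 8546
15–29: 9090 × 0.963 = 8754
30–44: 8870 × 0.948 = 8409
45–59: 10213 × 0.948 = 9682
60–74: 8481 × 0.976 = 8277
End of period: [8546, 8754, 8409, 9682, 8277]
Scenario A total after 4 periods: 43668
Scenario B projection —
Period 1:
Births: 11800 × 0.504 = 5947  |  13100 × 0.373 = 4886 ⇒ total 10833
15–29: 9800 × 0.963 = 9437
30–44: 11800 × 0.948 = 11186
45–59: 13100 × 0.948 = 12419
60–74: 7800 × 0.976 = 7613
End of period: [10833, 9437, 11186, 12419, 7613]
Period 2:
Births: 9437 × 0.504 = 4756  |  11186 × 0.373 = 4172 ⇒ total 8928
15–29: 10833 × 0.963 = 10432
30–44: 9437 × 0.948 = 8946
45–59: 11186 × 0.948 = 10604
60–74: 12419 × 0.976 = 12121
End of period: [8928, 10432, 8946, 10604, 12121]
Period 3:
Births: 10432 × 0.504 = 5258  |  8946 × 0.373 = 3337 ⇒ total 8595
15–29: 8928 × 0.963 = 8598
30–44: 10432 × 0.948 = 9890
45–59: 8946 × 0.948 = 8481
60–74: 10604 × 0.976 = 10350
End of period: [8595, 8598, 9890, 8481, 10350]
Period 4:
Births: 8598 × 0.504 = 4333  |  9890 × 0.373 = 3689 ⇒ total 8022
15–29: 8595 × 0.963 = 8277
30–44: 8598 × 0.948 = 8151
45–59: 9890 × 0.948 = 9376
60–74: 8481 × 0.976 = 8277
End of period: [8022, 8277, 8151, 9376, 8277]
Scenario B total after 4 periods: 42103
Difference B − A = 42103 − 43668 = -1565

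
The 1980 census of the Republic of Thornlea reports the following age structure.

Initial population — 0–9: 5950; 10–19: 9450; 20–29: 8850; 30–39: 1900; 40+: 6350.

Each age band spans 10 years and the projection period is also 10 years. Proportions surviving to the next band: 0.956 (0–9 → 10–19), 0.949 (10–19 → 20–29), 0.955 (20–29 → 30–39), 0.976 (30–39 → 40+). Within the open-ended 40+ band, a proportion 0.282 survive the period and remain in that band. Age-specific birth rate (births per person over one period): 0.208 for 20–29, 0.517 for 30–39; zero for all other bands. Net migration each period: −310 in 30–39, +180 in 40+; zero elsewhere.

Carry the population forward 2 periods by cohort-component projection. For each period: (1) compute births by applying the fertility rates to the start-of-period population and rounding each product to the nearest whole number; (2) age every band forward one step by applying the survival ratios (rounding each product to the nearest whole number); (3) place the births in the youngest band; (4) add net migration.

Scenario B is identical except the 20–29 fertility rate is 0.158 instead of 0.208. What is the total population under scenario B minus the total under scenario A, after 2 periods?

(Groups numbered youngest = 1 to oldest = 5.)
[period 1]
Births: 8850 × 0.208 = 1841 ; 1900 × 0.517 = 982 → total 2823
Group 2: 5950 × 0.956 = 5688
Group 3: 9450 × 0.949 = 8968
Group 4: 8850 × 0.955 = 8452
Group 5: 1900 × 0.976 + 6350 × 0.282 = 1854 + 1791 = 3645
Net migration: Group 4 − 310 → 8142; Group 5 + 180 → 3825
Giving 2823 / 5688 / 8968 / 8142 / 3825.
[period 2]
Births: 8968 × 0.208 = 1865 ; 8142 × 0.517 = 4209 → total 6074
Group 2: 2823 × 0.956 = 2699
Group 3: 5688 × 0.949 = 5398
Group 4: 8968 × 0.955 = 8564
Group 5: 8142 × 0.976 + 3825 × 0.282 = 7947 + 1079 = 9026
Net migration: Group 4 − 310 → 8254; Group 5 + 180 → 9206
Giving 6074 / 2699 / 5398 / 8254 / 9206.
Scenario A total after 2 periods: 31631
Scenario B projection —
[period 1]
Births: 8850 × 0.158 = 1398 ; 1900 × 0.517 = 982 → total 2380
Group 2: 5950 × 0.956 = 5688
Group 3: 9450 × 0.949 = 8968
Group 4: 8850 × 0.955 = 8452
Group 5: 1900 × 0.976 + 6350 × 0.282 = 1854 + 1791 = 3645
Net migration: Group 4 − 310 → 8142; Group 5 + 180 → 3825
Giving 2380 / 5688 / 8968 / 8142 / 3825.
[period 2]
Births: 8968 × 0.158 = 1417 ; 8142 × 0.517 = 4209 → total 5626
Group 2: 2380 × 0.956 = 2275
Group 3: 5688 × 0.949 = 5398
Group 4: 8968 × 0.955 = 8564
Group 5: 8142 × 0.976 + 3825 × 0.282 = 7947 + 1079 = 9026
Net migration: Group 4 − 310 → 8254; Group 5 + 180 → 9206
Giving 5626 / 2275 / 5398 / 8254 / 9206.
Scenario B total after 2 periods: 30759
Difference B − A = 30759 − 31631 = -872

-872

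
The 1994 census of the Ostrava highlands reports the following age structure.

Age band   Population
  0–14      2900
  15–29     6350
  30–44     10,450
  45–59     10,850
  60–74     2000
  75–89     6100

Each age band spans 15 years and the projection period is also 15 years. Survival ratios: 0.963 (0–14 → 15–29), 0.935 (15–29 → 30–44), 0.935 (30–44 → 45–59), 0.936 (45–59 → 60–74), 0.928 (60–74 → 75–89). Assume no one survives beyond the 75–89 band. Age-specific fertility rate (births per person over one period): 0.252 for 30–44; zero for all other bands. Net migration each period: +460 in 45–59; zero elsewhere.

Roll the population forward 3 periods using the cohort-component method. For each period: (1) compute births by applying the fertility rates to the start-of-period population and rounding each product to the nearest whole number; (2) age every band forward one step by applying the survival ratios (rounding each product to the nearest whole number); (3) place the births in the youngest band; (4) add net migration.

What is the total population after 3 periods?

21884

Numbering the groups 1..6 from youngest to oldest:
Period 1:
Births: 10450 × 0.252 = 2633
Group 2: 2900 × 0.963 = 2793
Group 3: 6350 × 0.935 = 5937
Group 4: 10450 × 0.935 = 9771
Group 5: 10850 × 0.936 = 10156
Group 6: 2000 × 0.928 = 1856
Net migration: Group 4 + 460 → 10231
Giving 2633 / 2793 / 5937 / 10231 / 10156 / 1856.
Period 2:
Births: 5937 × 0.252 = 1496
Group 2: 2633 × 0.963 = 2536
Group 3: 2793 × 0.935 = 2611
Group 4: 5937 × 0.935 = 5551
Group 5: 10231 × 0.936 = 9576
Group 6: 10156 × 0.928 = 9425
Net migration: Group 4 + 460 → 6011
Giving 1496 / 2536 / 2611 / 6011 / 9576 / 9425.
Period 3:
Births: 2611 × 0.252 = 658
Group 2: 1496 × 0.963 = 1441
Group 3: 2536 × 0.935 = 2371
Group 4: 2611 × 0.935 = 2441
Group 5: 6011 × 0.936 = 5626
Group 6: 9576 × 0.928 = 8887
Net migration: Group 4 + 460 → 2901
Giving 658 / 1441 / 2371 / 2901 / 5626 / 8887.
Total after period 3: 658 + 1441 + 2371 + 2901 + 5626 + 8887 = 21884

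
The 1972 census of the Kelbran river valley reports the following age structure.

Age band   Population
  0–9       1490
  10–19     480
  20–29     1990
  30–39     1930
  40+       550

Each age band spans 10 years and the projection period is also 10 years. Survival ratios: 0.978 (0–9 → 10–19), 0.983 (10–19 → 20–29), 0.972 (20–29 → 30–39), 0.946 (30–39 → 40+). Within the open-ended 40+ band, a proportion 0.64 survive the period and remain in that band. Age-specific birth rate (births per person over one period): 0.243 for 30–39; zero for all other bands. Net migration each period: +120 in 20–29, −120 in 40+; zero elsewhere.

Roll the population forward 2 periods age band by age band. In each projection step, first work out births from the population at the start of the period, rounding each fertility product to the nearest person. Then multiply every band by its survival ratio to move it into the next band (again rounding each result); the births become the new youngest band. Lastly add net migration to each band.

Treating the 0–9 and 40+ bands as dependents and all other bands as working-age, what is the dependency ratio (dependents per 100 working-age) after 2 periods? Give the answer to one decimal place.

Period 1.
Births: 1930 × 0.243 = 469
10–19: 1490 × 0.978 = 1457
20–29: 480 × 0.983 = 472
30–39: 1990 × 0.972 = 1934
40+: 1930 × 0.946 + 550 × 0.64 = 1826 + 352 = 2178
Net migration: 20–29 + 120 → 592; 40+ − 120 → 2058
Population now: 0–9=469, 10–19=1457, 20–29=592, 30–39=1934, 40+=2058
Period 2.
Births: 1934 × 0.243 = 470
10–19: 469 × 0.978 = 459
20–29: 1457 × 0.983 = 1432
30–39: 592 × 0.972 = 575
40+: 1934 × 0.946 + 2058 × 0.64 = 1830 + 1317 = 3147
Net migration: 20–29 + 120 → 1552; 40+ − 120 → 3027
Population now: 0–9=470, 10–19=459, 20–29=1552, 30–39=575, 40+=3027
Dependents (band 0–9 + band 40+) = 470 + 3027 = 3497; working-age = 2586; ratio = 3497/2586 × 100 = 135.2

135.2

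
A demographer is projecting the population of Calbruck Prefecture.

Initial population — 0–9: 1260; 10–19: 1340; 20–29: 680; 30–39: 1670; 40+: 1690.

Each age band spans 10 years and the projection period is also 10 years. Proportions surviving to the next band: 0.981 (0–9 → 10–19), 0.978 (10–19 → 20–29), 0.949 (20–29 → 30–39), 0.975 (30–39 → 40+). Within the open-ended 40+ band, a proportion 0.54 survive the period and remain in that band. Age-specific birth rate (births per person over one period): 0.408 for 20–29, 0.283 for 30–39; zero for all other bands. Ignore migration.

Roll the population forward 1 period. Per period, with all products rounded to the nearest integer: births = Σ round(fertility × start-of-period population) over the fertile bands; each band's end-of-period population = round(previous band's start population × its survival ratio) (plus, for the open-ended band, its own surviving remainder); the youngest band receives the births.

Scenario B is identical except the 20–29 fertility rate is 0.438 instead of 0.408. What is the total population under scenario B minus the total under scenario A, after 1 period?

21

Numbering the bands 1..5 from youngest to oldest:
After projecting period 1:
Births: 680 × 0.408 = 277 ; 1670 × 0.283 = 473 — total 750
Band 2: 1260 × 0.981 = 1236
Band 3: 1340 × 0.978 = 1311
Band 4: 680 × 0.949 = 645
Band 5: 1670 × 0.975 + 1690 × 0.54 = 1628 + 913 = 2541
Giving 750 / 1236 / 1311 / 645 / 2541.
Scenario A total after 1 period: 6483
Scenario B projection —
After projecting period 1:
Births: 680 × 0.438 = 298 ; 1670 × 0.283 = 473 — total 771
Band 2: 1260 × 0.981 = 1236
Band 3: 1340 × 0.978 = 1311
Band 4: 680 × 0.949 = 645
Band 5: 1670 × 0.975 + 1690 × 0.54 = 1628 + 913 = 2541
Giving 771 / 1236 / 1311 / 645 / 2541.
Scenario B total after 1 period: 6504
Difference B − A = 6504 − 6483 = 21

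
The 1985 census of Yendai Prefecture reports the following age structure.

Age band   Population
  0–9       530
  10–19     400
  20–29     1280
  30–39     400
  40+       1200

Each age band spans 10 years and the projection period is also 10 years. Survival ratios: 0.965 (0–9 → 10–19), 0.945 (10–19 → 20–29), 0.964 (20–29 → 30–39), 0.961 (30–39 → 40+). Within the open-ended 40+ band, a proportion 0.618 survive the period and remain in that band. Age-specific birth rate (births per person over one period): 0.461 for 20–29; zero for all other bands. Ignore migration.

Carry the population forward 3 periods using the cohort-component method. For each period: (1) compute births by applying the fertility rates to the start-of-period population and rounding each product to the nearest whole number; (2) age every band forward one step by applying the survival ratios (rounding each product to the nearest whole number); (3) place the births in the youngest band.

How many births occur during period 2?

174

After projecting period 1:
Births: 1280 × 0.461 = 590
10–19: 530 × 0.965 = 511
20–29: 400 × 0.945 = 378
30–39: 1280 × 0.964 = 1234
40+: 400 × 0.961 + 1200 × 0.618 = 384 + 742 = 1126
End of period: [590, 511, 378, 1234, 1126]
After projecting period 2:
Births: 378 × 0.461 = 174
10–19: 590 × 0.965 = 569
20–29: 511 × 0.945 = 483
30–39: 378 × 0.964 = 364
40+: 1234 × 0.961 + 1126 × 0.618 = 1186 + 696 = 1882
End of period: [174, 569, 483, 364, 1882]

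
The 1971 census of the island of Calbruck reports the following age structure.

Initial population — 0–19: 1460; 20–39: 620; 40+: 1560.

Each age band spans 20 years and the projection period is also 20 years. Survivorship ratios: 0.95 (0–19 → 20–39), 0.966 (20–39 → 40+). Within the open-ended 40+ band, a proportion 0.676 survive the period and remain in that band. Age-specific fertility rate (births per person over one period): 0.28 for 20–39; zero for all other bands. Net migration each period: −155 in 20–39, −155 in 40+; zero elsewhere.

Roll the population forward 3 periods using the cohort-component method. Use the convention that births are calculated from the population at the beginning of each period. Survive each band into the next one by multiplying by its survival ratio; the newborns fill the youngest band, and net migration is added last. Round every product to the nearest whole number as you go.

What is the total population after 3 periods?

1415

[period 1]
Births: 620 * 0.28 = 174
20–39: 1460 * 0.95 = 1387
40+: 620 * 0.966 + 1560 * 0.676 = 599 + 1055 = 1654
Net migration: 20–39 − 155 → 1232; 40+ − 155 → 1499
Giving 174 / 1232 / 1499.
[period 2]
Births: 1232 * 0.28 = 345
20–39: 174 * 0.95 = 165
40+: 1232 * 0.966 + 1499 * 0.676 = 1190 + 1013 = 2203
Net migration: 20–39 − 155 → 10; 40+ − 155 → 2048
Giving 345 / 10 / 2048.
[period 3]
Births: 10 * 0.28 = 3
20–39: 345 * 0.95 = 328
40+: 10 * 0.966 + 2048 * 0.676 = 10 + 1384 = 1394
Net migration: 20–39 − 155 → 173; 40+ − 155 → 1239
Giving 3 / 173 / 1239.
Total after period 3: 3 + 173 + 1239 = 1415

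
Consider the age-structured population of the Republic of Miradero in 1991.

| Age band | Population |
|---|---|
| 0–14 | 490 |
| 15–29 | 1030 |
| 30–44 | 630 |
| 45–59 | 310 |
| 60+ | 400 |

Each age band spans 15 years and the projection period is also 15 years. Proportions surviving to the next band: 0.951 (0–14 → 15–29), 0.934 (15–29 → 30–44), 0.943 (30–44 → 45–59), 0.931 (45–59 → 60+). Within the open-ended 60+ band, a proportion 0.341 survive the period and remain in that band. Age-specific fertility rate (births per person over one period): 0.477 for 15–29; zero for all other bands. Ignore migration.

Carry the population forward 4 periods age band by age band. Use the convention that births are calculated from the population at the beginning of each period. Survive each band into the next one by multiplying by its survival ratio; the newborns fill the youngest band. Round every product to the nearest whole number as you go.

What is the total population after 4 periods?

Call the bands 1 to 5, youngest first.
Period 1.
Births: 1030 * 0.477 = 491
Band 2: 490 * 0.951 = 466
Band 3: 1030 * 0.934 = 962
Band 4: 630 * 0.943 = 594
Band 5: 310 * 0.931 + 400 * 0.341 = 289 + 136 = 425
Population now: 0–14=491, 15–29=466, 30–44=962, 45–59=594, 60+=425
Period 2.
Births: 466 * 0.477 = 222
Band 2: 491 * 0.951 = 467
Band 3: 466 * 0.934 = 435
Band 4: 962 * 0.943 = 907
Band 5: 594 * 0.931 + 425 * 0.341 = 553 + 145 = 698
Population now: 0–14=222, 15–29=467, 30–44=435, 45–59=907, 60+=698
Period 3.
Births: 467 * 0.477 = 223
Band 2: 222 * 0.951 = 211
Band 3: 467 * 0.934 = 436
Band 4: 435 * 0.943 = 410
Band 5: 907 * 0.931 + 698 * 0.341 = 844 + 238 = 1082
Population now: 0–14=223, 15–29=211, 30–44=436, 45–59=410, 60+=1082
Period 4.
Births: 211 * 0.477 = 101
Band 2: 223 * 0.951 = 212
Band 3: 211 * 0.934 = 197
Band 4: 436 * 0.943 = 411
Band 5: 410 * 0.931 + 1082 * 0.341 = 382 + 369 = 751
Population now: 0–14=101, 15–29=212, 30–44=197, 45–59=411, 60+=751
Total after period 4: 101 + 212 + 197 + 411 + 751 = 1672

1672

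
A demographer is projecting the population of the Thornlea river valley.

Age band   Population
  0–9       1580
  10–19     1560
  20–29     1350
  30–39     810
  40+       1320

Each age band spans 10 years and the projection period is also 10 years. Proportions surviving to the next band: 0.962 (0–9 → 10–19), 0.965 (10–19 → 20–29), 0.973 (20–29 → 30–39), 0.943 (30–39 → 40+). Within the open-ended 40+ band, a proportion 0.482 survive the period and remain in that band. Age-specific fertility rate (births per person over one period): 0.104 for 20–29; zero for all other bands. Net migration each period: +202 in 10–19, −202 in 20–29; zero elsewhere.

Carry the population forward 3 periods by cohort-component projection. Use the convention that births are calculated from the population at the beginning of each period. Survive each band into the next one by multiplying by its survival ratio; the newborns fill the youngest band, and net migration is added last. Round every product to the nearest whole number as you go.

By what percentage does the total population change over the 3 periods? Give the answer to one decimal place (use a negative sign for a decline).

-37.3

— Period 1 —
Births: 1350 * 0.104 = 140
10–19: 1580 * 0.962 = 1520
20–29: 1560 * 0.965 = 1505
30–39: 1350 * 0.973 = 1314
40+: 810 * 0.943 + 1320 * 0.482 = 764 + 636 = 1400
Net migration: 10–19 + 202 → 1722; 20–29 − 202 → 1303
End of period: [140, 1722, 1303, 1314, 1400]
— Period 2 —
Births: 1303 * 0.104 = 136
10–19: 140 * 0.962 = 135
20–29: 1722 * 0.965 = 1662
30–39: 1303 * 0.973 = 1268
40+: 1314 * 0.943 + 1400 * 0.482 = 1239 + 675 = 1914
Net migration: 10–19 + 202 → 337; 20–29 − 202 → 1460
End of period: [136, 337, 1460, 1268, 1914]
— Period 3 —
Births: 1460 * 0.104 = 152
10–19: 136 * 0.962 = 131
20–29: 337 * 0.965 = 325
30–39: 1460 * 0.973 = 1421
40+: 1268 * 0.943 + 1914 * 0.482 = 1196 + 923 = 2119
Net migration: 10–19 + 202 → 333; 20–29 − 202 → 123
End of period: [152, 333, 123, 1421, 2119]
Total: 6620 → 4148; change = -2472; percentage change = -37.3%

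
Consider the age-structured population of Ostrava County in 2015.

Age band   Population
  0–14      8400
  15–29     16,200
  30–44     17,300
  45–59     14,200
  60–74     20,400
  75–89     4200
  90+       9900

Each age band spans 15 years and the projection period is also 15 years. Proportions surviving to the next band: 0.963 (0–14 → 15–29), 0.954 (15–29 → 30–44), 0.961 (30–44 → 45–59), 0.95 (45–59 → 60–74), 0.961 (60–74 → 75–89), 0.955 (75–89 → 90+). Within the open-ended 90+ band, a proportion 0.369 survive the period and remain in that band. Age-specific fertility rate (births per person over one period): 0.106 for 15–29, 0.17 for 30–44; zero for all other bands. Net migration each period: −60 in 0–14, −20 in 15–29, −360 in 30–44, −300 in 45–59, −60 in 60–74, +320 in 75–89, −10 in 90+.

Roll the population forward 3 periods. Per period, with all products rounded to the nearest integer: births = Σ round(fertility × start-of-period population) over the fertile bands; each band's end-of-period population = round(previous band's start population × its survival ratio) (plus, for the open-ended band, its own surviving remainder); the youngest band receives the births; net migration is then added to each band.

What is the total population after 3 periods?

64750

Call the groups 1 to 7, youngest first.
— Period 1 —
Births: 16200 × 0.106 = 1717, 17300 × 0.17 = 2941 → total 4658
Group 2: 8400 × 0.963 = 8089
Group 3: 16200 × 0.954 = 15455
Group 4: 17300 × 0.961 = 16625
Group 5: 14200 × 0.95 = 13490
Group 6: 20400 × 0.961 = 19604
Group 7: 4200 × 0.955 + 9900 × 0.369 = 4011 + 3653 = 7664
Net migration: Group 1 − 60 → 4598; Group 2 − 20 → 8069; Group 3 − 360 → 15095; Group 4 − 300 → 16325; Group 5 − 60 → 13430; Group 6 + 320 → 19924; Group 7 − 10 → 7654
→ [4598, 8069, 15095, 16325, 13430, 19924, 7654]
— Period 2 —
Births: 8069 × 0.106 = 855, 15095 × 0.17 = 2566 → total 3421
Group 2: 4598 × 0.963 = 4428
Group 3: 8069 × 0.954 = 7698
Group 4: 15095 × 0.961 = 14506
Group 5: 16325 × 0.95 = 15509
Group 6: 13430 × 0.961 = 12906
Group 7: 19924 × 0.955 + 7654 × 0.369 = 19027 + 2824 = 21851
Net migration: Group 1 − 60 → 3361; Group 2 − 20 → 4408; Group 3 − 360 → 7338; Group 4 − 300 → 14206; Group 5 − 60 → 15449; Group 6 + 320 → 13226; Group 7 − 10 → 21841
→ [3361, 4408, 7338, 14206, 15449, 13226, 21841]
— Period 3 —
Births: 4408 × 0.106 = 467, 7338 × 0.17 = 1247 → total 1714
Group 2: 3361 × 0.963 = 3237
Group 3: 4408 × 0.954 = 4205
Group 4: 7338 × 0.961 = 7052
Group 5: 14206 × 0.95 = 13496
Group 6: 15449 × 0.961 = 14846
Group 7: 13226 × 0.955 + 21841 × 0.369 = 12631 + 8059 = 20690
Net migration: Group 1 − 60 → 1654; Group 2 − 20 → 3217; Group 3 − 360 → 3845; Group 4 − 300 → 6752; Group 5 − 60 → 13436; Group 6 + 320 → 15166; Group 7 − 10 → 20680
→ [1654, 3217, 3845, 6752, 13436, 15166, 20680]
Total after period 3: 1654 + 3217 + 3845 + 6752 + 13436 + 15166 + 20680 = 64750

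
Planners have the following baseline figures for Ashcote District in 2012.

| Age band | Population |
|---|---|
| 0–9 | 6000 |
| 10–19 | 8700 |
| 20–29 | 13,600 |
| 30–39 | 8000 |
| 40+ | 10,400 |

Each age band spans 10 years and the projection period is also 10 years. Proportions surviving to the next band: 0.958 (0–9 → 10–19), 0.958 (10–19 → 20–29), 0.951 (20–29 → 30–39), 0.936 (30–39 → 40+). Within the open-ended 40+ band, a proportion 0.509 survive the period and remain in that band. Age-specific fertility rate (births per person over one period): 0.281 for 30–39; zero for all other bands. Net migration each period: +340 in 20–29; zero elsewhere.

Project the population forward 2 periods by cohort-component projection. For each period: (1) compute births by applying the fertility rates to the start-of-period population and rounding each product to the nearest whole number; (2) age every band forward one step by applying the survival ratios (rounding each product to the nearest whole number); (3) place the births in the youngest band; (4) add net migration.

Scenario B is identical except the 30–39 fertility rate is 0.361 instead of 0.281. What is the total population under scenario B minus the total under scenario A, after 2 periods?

1648

[period 1]
Births: 8000 × 0.281 = 2248
10–19: 6000 × 0.958 = 5748
20–29: 8700 × 0.958 = 8335
30–39: 13600 × 0.951 = 12934
40+: 8000 × 0.936 + 10400 × 0.509 = 7488 + 5294 = 12782
Net migration: 20–29 + 340 → 8675
→ [2248, 5748, 8675, 12934, 12782]
[period 2]
Births: 12934 × 0.281 = 3634
10–19: 2248 × 0.958 = 2154
20–29: 5748 × 0.958 = 5507
30–39: 8675 × 0.951 = 8250
40+: 12934 × 0.936 + 12782 × 0.509 = 12106 + 6506 = 18612
Net migration: 20–29 + 340 → 5847
→ [3634, 2154, 5847, 8250, 18612]
Scenario A total after 2 periods: 38497
Scenario B projection —
[period 1]
Births: 8000 × 0.361 = 2888
10–19: 6000 × 0.958 = 5748
20–29: 8700 × 0.958 = 8335
30–39: 13600 × 0.951 = 12934
40+: 8000 × 0.936 + 10400 × 0.509 = 7488 + 5294 = 12782
Net migration: 20–29 + 340 → 8675
→ [2888, 5748, 8675, 12934, 12782]
[period 2]
Births: 12934 × 0.361 = 4669
10–19: 2888 × 0.958 = 2767
20–29: 5748 × 0.958 = 5507
30–39: 8675 × 0.951 = 8250
40+: 12934 × 0.936 + 12782 × 0.509 = 12106 + 6506 = 18612
Net migration: 20–29 + 340 → 5847
→ [4669, 2767, 5847, 8250, 18612]
Scenario B total after 2 periods: 40145
Difference B − A = 40145 − 38497 = 1648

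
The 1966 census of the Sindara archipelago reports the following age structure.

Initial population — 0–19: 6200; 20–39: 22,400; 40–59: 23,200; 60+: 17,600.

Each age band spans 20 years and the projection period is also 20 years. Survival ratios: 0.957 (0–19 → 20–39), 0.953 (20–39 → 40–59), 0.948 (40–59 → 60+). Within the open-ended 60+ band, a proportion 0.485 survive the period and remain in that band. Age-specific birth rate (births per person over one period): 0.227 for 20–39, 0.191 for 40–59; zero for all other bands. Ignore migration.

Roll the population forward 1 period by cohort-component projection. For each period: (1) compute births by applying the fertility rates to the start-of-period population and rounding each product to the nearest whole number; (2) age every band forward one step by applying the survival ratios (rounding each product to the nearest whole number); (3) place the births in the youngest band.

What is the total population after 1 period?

67326

(Groups numbered youngest = 1 to oldest = 4.)
Period 1:
Births: 22400 × 0.227 = 5085  |  23200 × 0.191 = 4431 — total 9516
Group 2: 6200 × 0.957 = 5933
Group 3: 22400 × 0.953 = 21347
Group 4: 23200 × 0.948 + 17600 × 0.485 = 21994 + 8536 = 30530
End of period: [9516, 5933, 21347, 30530]
Total after period 1: 9516 + 5933 + 21347 + 30530 = 67326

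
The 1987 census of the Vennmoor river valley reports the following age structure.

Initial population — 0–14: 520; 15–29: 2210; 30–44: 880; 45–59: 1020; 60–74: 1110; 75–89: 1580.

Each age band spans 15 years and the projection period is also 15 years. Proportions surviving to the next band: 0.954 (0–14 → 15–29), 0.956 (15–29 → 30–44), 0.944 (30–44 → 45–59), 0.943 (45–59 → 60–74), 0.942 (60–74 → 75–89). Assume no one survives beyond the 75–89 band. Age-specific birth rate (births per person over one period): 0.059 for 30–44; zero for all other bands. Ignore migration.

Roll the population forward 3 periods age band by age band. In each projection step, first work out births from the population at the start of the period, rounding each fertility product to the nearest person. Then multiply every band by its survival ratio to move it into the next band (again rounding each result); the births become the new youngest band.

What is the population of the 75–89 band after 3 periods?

739

[period 1]
Births: 880 * 0.059 = 52
15–29: 520 * 0.954 = 496
30–44: 2210 * 0.956 = 2113
45–59: 880 * 0.944 = 831
60–74: 1020 * 0.943 = 962
75–89: 1110 * 0.942 = 1046
Giving 52 / 496 / 2113 / 831 / 962 / 1046.
[period 2]
Births: 2113 * 0.059 = 125
15–29: 52 * 0.954 = 50
30–44: 496 * 0.956 = 474
45–59: 2113 * 0.944 = 1995
60–74: 831 * 0.943 = 784
75–89: 962 * 0.942 = 906
Giving 125 / 50 / 474 / 1995 / 784 / 906.
[period 3]
Births: 474 * 0.059 = 28
15–29: 125 * 0.954 = 119
30–44: 50 * 0.956 = 48
45–59: 474 * 0.944 = 447
60–74: 1995 * 0.943 = 1881
75–89: 784 * 0.942 = 739
Giving 28 / 119 / 48 / 447 / 1881 / 739.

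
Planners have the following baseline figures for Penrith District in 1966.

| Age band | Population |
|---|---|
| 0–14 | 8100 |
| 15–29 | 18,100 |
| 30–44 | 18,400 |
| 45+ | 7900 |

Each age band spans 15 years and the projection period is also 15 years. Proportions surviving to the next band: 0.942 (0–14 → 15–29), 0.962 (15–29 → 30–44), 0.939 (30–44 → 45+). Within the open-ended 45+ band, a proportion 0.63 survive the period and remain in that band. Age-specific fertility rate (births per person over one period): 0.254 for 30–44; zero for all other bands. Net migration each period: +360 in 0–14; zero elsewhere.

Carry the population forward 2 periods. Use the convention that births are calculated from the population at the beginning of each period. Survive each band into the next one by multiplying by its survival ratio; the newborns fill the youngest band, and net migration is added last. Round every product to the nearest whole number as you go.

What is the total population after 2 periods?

47236

Call the bands 1 to 4, youngest first.
[period 1]
Births: 18400 * 0.254 = 4674
Band 2: 8100 * 0.942 = 7630
Band 3: 18100 * 0.962 = 17412
Band 4: 18400 * 0.939 + 7900 * 0.63 = 17278 + 4977 = 22255
Net migration: Band 1 + 360 → 5034
End of period: [5034, 7630, 17412, 22255]
[period 2]
Births: 17412 * 0.254 = 4423
Band 2: 5034 * 0.942 = 4742
Band 3: 7630 * 0.962 = 7340
Band 4: 17412 * 0.939 + 22255 * 0.63 = 16350 + 14021 = 30371
Net migration: Band 1 + 360 → 4783
End of period: [4783, 4742, 7340, 30371]
Total after period 2: 4783 + 4742 + 7340 + 30371 = 47236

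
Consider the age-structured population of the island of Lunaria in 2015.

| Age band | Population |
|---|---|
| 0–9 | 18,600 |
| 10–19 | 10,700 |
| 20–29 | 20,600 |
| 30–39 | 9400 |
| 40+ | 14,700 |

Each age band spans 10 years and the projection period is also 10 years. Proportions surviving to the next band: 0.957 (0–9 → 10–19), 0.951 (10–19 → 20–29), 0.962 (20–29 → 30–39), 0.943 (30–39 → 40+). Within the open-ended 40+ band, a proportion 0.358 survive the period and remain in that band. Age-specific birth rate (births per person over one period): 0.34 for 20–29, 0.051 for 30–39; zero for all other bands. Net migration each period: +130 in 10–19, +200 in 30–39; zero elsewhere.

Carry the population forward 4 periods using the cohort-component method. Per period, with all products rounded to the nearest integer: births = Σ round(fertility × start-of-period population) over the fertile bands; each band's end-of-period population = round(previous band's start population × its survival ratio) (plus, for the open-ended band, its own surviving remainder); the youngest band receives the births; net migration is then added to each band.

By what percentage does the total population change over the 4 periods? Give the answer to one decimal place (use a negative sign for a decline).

Call the groups 1 to 5, youngest first.
After projecting period 1:
Births: 20600 * 0.34 = 7004 ; 9400 * 0.051 = 479 → 7483
Group 2: 18600 * 0.957 = 17800
Group 3: 10700 * 0.951 = 10176
Group 4: 20600 * 0.962 = 19817
Group 5: 9400 * 0.943 + 14700 * 0.358 = 8864 + 5263 = 14127
Net migration: Group 2 + 130 → 17930; Group 4 + 200 → 20017
End of period: [7483, 17930, 10176, 20017, 14127]
After projecting period 2:
Births: 10176 * 0.34 = 3460 ; 20017 * 0.051 = 1021 → 4481
Group 2: 7483 * 0.957 = 7161
Group 3: 17930 * 0.951 = 17051
Group 4: 10176 * 0.962 = 9789
Group 5: 20017 * 0.943 + 14127 * 0.358 = 18876 + 5057 = 23933
Net migration: Group 2 + 130 → 7291; Group 4 + 200 → 9989
End of period: [4481, 7291, 17051, 9989, 23933]
After projecting period 3:
Births: 17051 * 0.34 = 5797 ; 9989 * 0.051 = 509 → 6306
Group 2: 4481 * 0.957 = 4288
Group 3: 7291 * 0.951 = 6934
Group 4: 17051 * 0.962 = 16403
Group 5: 9989 * 0.943 + 23933 * 0.358 = 9420 + 8568 = 17988
Net migration: Group 2 + 130 → 4418; Group 4 + 200 → 16603
End of period: [6306, 4418, 6934, 16603, 17988]
After projecting period 4:
Births: 6934 * 0.34 = 2358 ; 16603 * 0.051 = 847 → 3205
Group 2: 6306 * 0.957 = 6035
Group 3: 4418 * 0.951 = 4202
Group 4: 6934 * 0.962 = 6671
Group 5: 16603 * 0.943 + 17988 * 0.358 = 15657 + 6440 = 22097
Net migration: Group 2 + 130 → 6165; Group 4 + 200 → 6871
End of period: [3205, 6165, 4202, 6871, 22097]
Total: 74000 → 42540; change = -31460; percentage change = -42.5%

-42.5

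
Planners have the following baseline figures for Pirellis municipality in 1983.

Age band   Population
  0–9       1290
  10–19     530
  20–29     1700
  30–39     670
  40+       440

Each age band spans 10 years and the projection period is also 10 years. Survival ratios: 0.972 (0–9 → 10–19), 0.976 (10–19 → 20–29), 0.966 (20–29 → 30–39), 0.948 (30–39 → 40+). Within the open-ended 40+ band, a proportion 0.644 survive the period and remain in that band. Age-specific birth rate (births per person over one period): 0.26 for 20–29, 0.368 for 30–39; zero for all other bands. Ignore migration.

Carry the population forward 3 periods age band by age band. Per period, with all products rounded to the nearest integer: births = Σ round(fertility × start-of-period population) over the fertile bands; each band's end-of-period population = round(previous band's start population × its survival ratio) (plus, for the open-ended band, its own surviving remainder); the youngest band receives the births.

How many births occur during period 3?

502

Let band 1 be 0–9 through band 5 = 40+.
After projecting period 1:
Births: 1700 * 0.26 = 442 ; 670 * 0.368 = 247 — total 689
Band 2: 1290 * 0.972 = 1254
Band 3: 530 * 0.976 = 517
Band 4: 1700 * 0.966 = 1642
Band 5: 670 * 0.948 + 440 * 0.644 = 635 + 283 = 918
Giving 689 / 1254 / 517 / 1642 / 918.
After projecting period 2:
Births: 517 * 0.26 = 134 ; 1642 * 0.368 = 604 — total 738
Band 2: 689 * 0.972 = 670
Band 3: 1254 * 0.976 = 1224
Band 4: 517 * 0.966 = 499
Band 5: 1642 * 0.948 + 918 * 0.644 = 1557 + 591 = 2148
Giving 738 / 670 / 1224 / 499 / 2148.
After projecting period 3:
Births: 1224 * 0.26 = 318 ; 499 * 0.368 = 184 — total 502
Band 2: 738 * 0.972 = 717
Band 3: 670 * 0.976 = 654
Band 4: 1224 * 0.966 = 1182
Band 5: 499 * 0.948 + 2148 * 0.644 = 473 + 1383 = 1856
Giving 502 / 717 / 654 / 1182 / 1856.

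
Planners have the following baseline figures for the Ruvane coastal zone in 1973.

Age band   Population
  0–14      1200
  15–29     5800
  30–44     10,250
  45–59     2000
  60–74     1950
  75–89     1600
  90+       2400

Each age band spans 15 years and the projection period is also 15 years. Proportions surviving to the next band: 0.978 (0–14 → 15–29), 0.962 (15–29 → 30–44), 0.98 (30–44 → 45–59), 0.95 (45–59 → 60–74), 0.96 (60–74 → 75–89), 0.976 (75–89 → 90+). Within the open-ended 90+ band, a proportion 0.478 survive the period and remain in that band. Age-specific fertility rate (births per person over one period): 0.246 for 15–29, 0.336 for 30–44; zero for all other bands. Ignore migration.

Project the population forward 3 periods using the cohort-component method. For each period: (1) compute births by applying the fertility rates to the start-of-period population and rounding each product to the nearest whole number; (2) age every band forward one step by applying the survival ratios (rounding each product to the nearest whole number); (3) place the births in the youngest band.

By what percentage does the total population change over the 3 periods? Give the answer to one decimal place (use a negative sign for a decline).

7.1

Period 1:
Births: 5800 * 0.246 = 1427  |  10250 * 0.336 = 3444 ⇒ total 4871
15–29: 1200 * 0.978 = 1174
30–44: 5800 * 0.962 = 5580
45–59: 10250 * 0.98 = 10045
60–74: 2000 * 0.95 = 1900
75–89: 1950 * 0.96 = 1872
90+: 1600 * 0.976 + 2400 * 0.478 = 1562 + 1147 = 2709
Giving 4871 / 1174 / 5580 / 10045 / 1900 / 1872 / 2709.
Period 2:
Births: 1174 * 0.246 = 289  |  5580 * 0.336 = 1875 ⇒ total 2164
15–29: 4871 * 0.978 = 4764
30–44: 1174 * 0.962 = 1129
45–59: 5580 * 0.98 = 5468
60–74: 10045 * 0.95 = 9543
75–89: 1900 * 0.96 = 1824
90+: 1872 * 0.976 + 2709 * 0.478 = 1827 + 1295 = 3122
Giving 2164 / 4764 / 1129 / 5468 / 9543 / 1824 / 3122.
Period 3:
Births: 4764 * 0.246 = 1172  |  1129 * 0.336 = 379 ⇒ total 1551
15–29: 2164 * 0.978 = 2116
30–44: 4764 * 0.962 = 4583
45–59: 1129 * 0.98 = 1106
60–74: 5468 * 0.95 = 5195
75–89: 9543 * 0.96 = 9161
90+: 1824 * 0.976 + 3122 * 0.478 = 1780 + 1492 = 3272
Giving 1551 / 2116 / 4583 / 1106 / 5195 / 9161 / 3272.
Total: 25200 → 26984; change = 1784; percentage change = 7.1%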